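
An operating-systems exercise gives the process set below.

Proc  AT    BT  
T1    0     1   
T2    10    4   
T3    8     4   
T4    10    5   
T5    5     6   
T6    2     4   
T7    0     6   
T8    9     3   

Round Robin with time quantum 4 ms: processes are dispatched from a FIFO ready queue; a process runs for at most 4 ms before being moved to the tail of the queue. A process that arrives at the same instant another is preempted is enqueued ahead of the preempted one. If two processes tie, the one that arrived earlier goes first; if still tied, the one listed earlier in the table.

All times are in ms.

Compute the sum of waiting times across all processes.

80

Gantt: | T1 0-1 | T7 1-5 | T6 5-9 | T5 9-13 | T7 13-15 | T3 15-19 | T8 19-22 | T2 22-26 | T4 26-30 | T5 30-32 | T4 32-33 |
Completion: T1=1  T2=26  T3=19  T4=33  T5=32  T6=9  T7=15  T8=22
Turnaround (C−A): T1=1  T2=16  T3=11  T4=23  T5=27  T6=7  T7=15  T8=13
Waiting = turnaround − burst: T1=0, T2=12, T3=7, T4=18, T5=21, T6=3, T7=9, T8=10
Total waiting = 0 + 12 + 7 + 18 + 21 + 3 + 9 + 10 = 80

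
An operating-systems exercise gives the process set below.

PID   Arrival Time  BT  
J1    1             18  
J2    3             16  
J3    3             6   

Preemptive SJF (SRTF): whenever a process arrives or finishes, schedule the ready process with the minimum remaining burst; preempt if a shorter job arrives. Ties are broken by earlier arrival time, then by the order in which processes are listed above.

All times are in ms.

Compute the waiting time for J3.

0

Gantt: | idle 0-1 | J1 1-3 | J3 3-9 | J1 9-25 | J2 25-41 |
Completion: J1=25  J2=41  J3=9
Waiting(J3) = turnaround − burst = 6 − 6 = 0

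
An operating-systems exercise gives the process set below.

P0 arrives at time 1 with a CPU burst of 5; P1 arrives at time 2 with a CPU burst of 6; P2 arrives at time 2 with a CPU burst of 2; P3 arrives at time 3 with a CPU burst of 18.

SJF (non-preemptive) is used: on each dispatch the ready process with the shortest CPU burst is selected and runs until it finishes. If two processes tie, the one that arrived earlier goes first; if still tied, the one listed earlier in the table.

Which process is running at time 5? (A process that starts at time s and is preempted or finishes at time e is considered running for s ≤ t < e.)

P0

Schedule: | idle 0-1 | P0 1-6 | P2 6-8 | P1 8-14 | P3 14-32 |
Completion: P0=6  P1=14  P2=8  P3=32
Turnaround (C−A): P0=5  P1=12  P2=6  P3=29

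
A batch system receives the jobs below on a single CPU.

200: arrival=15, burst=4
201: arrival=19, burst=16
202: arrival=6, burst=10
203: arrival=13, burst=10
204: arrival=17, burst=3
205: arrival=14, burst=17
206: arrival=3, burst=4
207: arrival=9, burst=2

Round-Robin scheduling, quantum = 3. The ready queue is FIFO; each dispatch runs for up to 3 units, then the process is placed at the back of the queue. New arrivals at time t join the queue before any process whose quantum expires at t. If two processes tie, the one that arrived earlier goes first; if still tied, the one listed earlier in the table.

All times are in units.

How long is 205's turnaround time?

Schedule: | idle 0-3 | 206 3-6 | 202 6-9 | 206 9-10 | 207 10-12 | 202 12-15 | 203 15-18 | 205 18-21 | 200 21-24 | 202 24-27 | 204 27-30 | 203 30-33 | 201 33-36 | 205 36-39 | 200 39-40 | 202 40-41 | 203 41-44 | 201 44-47 | 205 47-50 | 203 50-51 | 201 51-54 | 205 54-57 | 201 57-60 | 205 60-63 | 201 63-66 | 205 66-68 | 201 68-69 |
Completion: 200=40  201=69  202=41  203=51  204=30  205=68  206=10  207=12
Turnaround (C−A): 200=25  201=50  202=35  203=38  204=13  205=54  206=7  207=3
Turnaround(205) = completion − arrival = 68 − 14 = 54

54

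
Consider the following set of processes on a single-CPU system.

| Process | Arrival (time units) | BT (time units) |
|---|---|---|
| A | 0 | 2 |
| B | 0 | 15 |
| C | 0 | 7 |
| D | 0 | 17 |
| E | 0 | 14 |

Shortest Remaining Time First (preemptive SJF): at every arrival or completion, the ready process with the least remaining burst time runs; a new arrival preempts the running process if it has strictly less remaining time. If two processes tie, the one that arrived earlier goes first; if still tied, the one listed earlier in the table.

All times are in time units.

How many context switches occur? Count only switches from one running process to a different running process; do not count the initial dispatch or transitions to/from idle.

Schedule: | A 0-2 | C 2-9 | E 9-23 | B 23-38 | D 38-55 |
Completion: A=2  B=38  C=9  D=55  E=23
Turnaround (C−A): A=2  B=38  C=9  D=55  E=23

4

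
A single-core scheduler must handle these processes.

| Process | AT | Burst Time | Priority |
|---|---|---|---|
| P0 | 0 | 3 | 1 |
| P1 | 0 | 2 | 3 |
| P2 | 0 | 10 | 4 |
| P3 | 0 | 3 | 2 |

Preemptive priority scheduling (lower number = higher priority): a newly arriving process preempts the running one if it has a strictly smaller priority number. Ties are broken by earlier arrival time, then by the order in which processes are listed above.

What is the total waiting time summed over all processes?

Timeline: | P0 0-3 | P3 3-6 | P1 6-8 | P2 8-18 |
Completion: P0=3  P1=8  P2=18  P3=6
Waiting = turnaround − burst: P0=0, P1=6, P2=8, P3=3
Total waiting = 0 + 6 + 8 + 3 = 17

17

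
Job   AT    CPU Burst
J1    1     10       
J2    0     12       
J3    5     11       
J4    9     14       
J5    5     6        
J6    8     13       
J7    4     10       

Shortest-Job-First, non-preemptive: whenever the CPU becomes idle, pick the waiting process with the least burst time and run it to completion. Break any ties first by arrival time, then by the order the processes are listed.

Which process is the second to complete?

Schedule: | J2 0-12 | J5 12-18 | J1 18-28 | J7 28-38 | J3 38-49 | J6 49-62 | J4 62-76 |
Completion: J1=28  J2=12  J3=49  J4=76  J5=18  J6=62  J7=38
Finish order: J2 → J5 → J1 → J7 → J3 → J6 → J4

J5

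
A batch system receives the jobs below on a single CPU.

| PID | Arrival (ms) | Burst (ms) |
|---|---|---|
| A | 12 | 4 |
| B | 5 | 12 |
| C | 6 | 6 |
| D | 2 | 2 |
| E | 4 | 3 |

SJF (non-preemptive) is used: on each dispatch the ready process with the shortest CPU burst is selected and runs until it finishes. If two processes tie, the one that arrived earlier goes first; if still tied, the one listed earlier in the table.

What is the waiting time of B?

12

Schedule: | idle 0-2 | D 2-4 | E 4-7 | C 7-13 | A 13-17 | B 17-29 |
Completion: A=17  B=29  C=13  D=4  E=7
Turnaround (C−A): A=5  B=24  C=7  D=2  E=3
Waiting(B) = turnaround − burst = 24 − 12 = 12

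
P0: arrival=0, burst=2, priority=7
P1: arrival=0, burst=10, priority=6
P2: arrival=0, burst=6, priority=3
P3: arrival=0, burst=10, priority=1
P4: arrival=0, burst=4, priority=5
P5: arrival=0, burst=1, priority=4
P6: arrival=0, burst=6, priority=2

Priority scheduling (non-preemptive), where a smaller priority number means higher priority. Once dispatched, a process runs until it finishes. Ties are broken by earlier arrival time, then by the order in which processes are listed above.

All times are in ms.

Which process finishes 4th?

P5

Timeline: | P3 0-10 | P6 10-16 | P2 16-22 | P5 22-23 | P4 23-27 | P1 27-37 | P0 37-39 |
Completion: P0=39  P1=37  P2=22  P3=10  P4=27  P5=23  P6=16
Turnaround (C−A): P0=39  P1=37  P2=22  P3=10  P4=27  P5=23  P6=16
Finish order: P3 → P6 → P2 → P5 → P4 → P1 → P0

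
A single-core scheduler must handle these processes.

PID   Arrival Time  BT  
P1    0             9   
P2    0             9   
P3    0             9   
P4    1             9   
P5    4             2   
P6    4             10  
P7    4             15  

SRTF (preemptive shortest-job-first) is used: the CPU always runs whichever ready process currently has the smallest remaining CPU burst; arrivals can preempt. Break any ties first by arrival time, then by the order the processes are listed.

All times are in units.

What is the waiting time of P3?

Schedule: | P1 0-4 | P5 4-6 | P1 6-11 | P2 11-20 | P3 20-29 | P4 29-38 | P6 38-48 | P7 48-63 |
Completion: P1=11  P2=20  P3=29  P4=38  P5=6  P6=48  P7=63
Turnaround (C−A): P1=11  P2=20  P3=29  P4=37  P5=2  P6=44  P7=59
Waiting(P3) = turnaround − burst = 29 − 9 = 20

20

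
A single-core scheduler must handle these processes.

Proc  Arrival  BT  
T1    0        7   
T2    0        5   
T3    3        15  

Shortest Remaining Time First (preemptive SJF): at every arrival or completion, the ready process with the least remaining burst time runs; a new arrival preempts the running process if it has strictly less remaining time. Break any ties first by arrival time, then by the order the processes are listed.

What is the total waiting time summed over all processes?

Timeline: | T2 0-5 | T1 5-12 | T3 12-27 |
Completion: T1=12  T2=5  T3=27
Turnaround (C−A): T1=12  T2=5  T3=24
Waiting = turnaround − burst: T1=5, T2=0, T3=9
Total waiting = 5 + 0 + 9 = 14

14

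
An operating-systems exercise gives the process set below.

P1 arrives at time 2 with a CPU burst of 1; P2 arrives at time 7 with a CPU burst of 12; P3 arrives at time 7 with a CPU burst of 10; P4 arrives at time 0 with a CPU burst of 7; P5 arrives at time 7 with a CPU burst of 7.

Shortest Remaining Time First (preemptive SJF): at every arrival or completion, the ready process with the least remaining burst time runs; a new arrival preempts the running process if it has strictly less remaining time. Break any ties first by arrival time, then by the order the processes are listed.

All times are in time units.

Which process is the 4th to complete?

Gantt: | P4 0-2 | P1 2-3 | P4 3-8 | P5 8-15 | P3 15-25 | P2 25-37 |
Completion: P1=3  P2=37  P3=25  P4=8  P5=15
Turnaround (C−A): P1=1  P2=30  P3=18  P4=8  P5=8
Finish order: P1 → P4 → P5 → P3 → P2

P3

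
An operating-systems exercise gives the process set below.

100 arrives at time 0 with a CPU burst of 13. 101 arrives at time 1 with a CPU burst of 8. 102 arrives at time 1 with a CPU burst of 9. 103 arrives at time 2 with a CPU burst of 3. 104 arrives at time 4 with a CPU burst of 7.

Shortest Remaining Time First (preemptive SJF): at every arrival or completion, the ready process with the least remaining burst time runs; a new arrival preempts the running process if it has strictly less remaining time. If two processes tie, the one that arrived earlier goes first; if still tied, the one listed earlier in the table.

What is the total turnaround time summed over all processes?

96

Schedule: | 100 0-1 | 101 1-2 | 103 2-5 | 101 5-12 | 104 12-19 | 102 19-28 | 100 28-40 |
Completion: 100=40  101=12  102=28  103=5  104=19
Turnaround = completion − arrival: 100=40, 101=11, 102=27, 103=3, 104=15
Total turnaround = 40 + 11 + 27 + 3 + 15 = 96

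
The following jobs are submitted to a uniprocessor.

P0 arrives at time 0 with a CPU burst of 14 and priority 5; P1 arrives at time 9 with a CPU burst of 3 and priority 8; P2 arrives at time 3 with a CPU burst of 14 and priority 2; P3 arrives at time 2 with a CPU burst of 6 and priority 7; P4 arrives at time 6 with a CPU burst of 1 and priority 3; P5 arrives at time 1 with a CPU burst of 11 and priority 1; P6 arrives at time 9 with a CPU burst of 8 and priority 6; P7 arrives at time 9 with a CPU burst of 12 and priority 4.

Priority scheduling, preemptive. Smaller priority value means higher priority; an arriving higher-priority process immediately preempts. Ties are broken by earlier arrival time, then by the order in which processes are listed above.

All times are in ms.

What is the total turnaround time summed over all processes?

Gantt: | P0 0-1 | P5 1-12 | P2 12-26 | P4 26-27 | P7 27-39 | P0 39-52 | P6 52-60 | P3 60-66 | P1 66-69 |
Completion: P0=52  P1=69  P2=26  P3=66  P4=27  P5=12  P6=60  P7=39
Turnaround = completion − arrival: P0=52, P1=60, P2=23, P3=64, P4=21, P5=11, P6=51, P7=30
Total turnaround = 52 + 60 + 23 + 64 + 21 + 11 + 51 + 30 = 312

312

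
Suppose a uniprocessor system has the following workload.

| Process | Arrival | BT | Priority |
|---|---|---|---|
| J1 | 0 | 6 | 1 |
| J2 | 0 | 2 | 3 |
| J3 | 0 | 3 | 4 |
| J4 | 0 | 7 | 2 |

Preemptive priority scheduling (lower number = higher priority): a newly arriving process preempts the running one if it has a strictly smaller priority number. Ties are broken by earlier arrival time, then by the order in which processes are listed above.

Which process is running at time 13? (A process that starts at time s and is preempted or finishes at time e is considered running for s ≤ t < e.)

J2

Schedule: | J1 0-6 | J4 6-13 | J2 13-15 | J3 15-18 |
Completion: J1=6  J2=15  J3=18  J4=13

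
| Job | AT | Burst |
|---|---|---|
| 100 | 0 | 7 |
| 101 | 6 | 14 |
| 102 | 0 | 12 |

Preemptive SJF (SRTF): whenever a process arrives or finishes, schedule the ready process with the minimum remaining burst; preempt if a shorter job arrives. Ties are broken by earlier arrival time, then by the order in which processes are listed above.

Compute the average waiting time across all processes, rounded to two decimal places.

6.67

Schedule: | 100 0-7 | 102 7-19 | 101 19-33 |
Completion: 100=7  101=33  102=19
Waiting times: 100=0, 101=13, 102=7
Average waiting = (0+13+7) / 3 = 20/3 = 6.67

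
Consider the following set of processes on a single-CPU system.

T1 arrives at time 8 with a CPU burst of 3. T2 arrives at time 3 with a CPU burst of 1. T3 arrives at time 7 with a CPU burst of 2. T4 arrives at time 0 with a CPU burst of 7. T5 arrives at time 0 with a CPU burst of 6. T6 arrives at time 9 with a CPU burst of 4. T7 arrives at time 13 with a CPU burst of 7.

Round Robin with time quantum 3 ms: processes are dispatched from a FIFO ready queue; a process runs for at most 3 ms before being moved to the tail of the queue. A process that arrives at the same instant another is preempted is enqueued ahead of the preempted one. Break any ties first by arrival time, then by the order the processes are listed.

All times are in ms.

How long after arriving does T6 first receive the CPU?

Schedule: | T4 0-3 | T5 3-6 | T2 6-7 | T4 7-10 | T5 10-13 | T3 13-15 | T1 15-18 | T6 18-21 | T4 21-22 | T7 22-25 | T6 25-26 | T7 26-30 |
Completion: T1=18  T2=7  T3=15  T4=22  T5=13  T6=26  T7=30
Response(T6) = first start − arrival = 18 − 9 = 9

9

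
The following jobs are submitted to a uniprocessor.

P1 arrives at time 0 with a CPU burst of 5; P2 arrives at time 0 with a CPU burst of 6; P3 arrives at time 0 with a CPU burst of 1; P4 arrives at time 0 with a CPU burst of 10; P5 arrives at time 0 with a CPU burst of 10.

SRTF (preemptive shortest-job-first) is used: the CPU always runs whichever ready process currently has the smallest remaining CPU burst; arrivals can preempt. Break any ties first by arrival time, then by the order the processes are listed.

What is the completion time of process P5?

Gantt: | P3 0-1 | P1 1-6 | P2 6-12 | P4 12-22 | P5 22-32 |
Completion: P1=6  P2=12  P3=1  P4=22  P5=32

32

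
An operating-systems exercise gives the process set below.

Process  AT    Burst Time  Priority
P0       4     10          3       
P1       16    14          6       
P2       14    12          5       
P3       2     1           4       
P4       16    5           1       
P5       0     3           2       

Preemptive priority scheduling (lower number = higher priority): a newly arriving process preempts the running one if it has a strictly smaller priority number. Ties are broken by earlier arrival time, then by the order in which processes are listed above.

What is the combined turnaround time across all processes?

66

Schedule: | P5 0-3 | P3 3-4 | P0 4-14 | P2 14-16 | P4 16-21 | P2 21-31 | P1 31-45 |
Completion: P0=14  P1=45  P2=31  P3=4  P4=21  P5=3
Turnaround (C−A): P0=10  P1=29  P2=17  P3=2  P4=5  P5=3
Turnaround = completion − arrival: P0=10, P1=29, P2=17, P3=2, P4=5, P5=3
Total turnaround = 10 + 29 + 17 + 2 + 5 + 3 = 66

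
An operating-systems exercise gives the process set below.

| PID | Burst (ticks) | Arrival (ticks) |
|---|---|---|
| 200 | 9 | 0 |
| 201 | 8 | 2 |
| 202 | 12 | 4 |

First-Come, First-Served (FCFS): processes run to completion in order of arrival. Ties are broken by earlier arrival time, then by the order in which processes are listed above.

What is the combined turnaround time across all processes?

Gantt: | 200 0-9 | 201 9-17 | 202 17-29 |
Completion: 200=9  201=17  202=29
Turnaround = completion − arrival: 200=9, 201=15, 202=25
Total turnaround = 9 + 15 + 25 = 49

49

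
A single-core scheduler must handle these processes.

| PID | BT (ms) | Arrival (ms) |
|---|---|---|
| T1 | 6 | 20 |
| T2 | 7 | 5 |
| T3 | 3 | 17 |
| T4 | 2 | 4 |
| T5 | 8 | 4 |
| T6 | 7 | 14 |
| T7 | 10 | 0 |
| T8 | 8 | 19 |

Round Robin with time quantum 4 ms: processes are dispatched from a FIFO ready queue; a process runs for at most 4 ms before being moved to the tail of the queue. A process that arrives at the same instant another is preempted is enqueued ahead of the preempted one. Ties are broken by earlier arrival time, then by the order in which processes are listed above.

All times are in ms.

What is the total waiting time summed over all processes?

Schedule: | T7 0-4 | T4 4-6 | T5 6-10 | T7 10-14 | T2 14-18 | T5 18-22 | T6 22-26 | T7 26-28 | T3 28-31 | T2 31-34 | T8 34-38 | T1 38-42 | T6 42-45 | T8 45-49 | T1 49-51 |
Completion: T1=51  T2=34  T3=31  T4=6  T5=22  T6=45  T7=28  T8=49
Waiting = turnaround − burst: T1=25, T2=22, T3=11, T4=0, T5=10, T6=24, T7=18, T8=22
Total waiting = 25 + 22 + 11 + 0 + 10 + 24 + 18 + 22 = 132

132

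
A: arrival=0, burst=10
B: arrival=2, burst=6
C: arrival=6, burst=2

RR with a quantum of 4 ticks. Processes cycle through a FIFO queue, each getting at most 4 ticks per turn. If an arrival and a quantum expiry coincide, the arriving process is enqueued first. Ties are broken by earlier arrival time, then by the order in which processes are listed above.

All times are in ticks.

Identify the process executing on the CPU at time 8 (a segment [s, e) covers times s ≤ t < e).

A

Timeline: | A 0-4 | B 4-8 | A 8-12 | C 12-14 | B 14-16 | A 16-18 |
Completion: A=18  B=16  C=14
Turnaround (C−A): A=18  B=14  C=8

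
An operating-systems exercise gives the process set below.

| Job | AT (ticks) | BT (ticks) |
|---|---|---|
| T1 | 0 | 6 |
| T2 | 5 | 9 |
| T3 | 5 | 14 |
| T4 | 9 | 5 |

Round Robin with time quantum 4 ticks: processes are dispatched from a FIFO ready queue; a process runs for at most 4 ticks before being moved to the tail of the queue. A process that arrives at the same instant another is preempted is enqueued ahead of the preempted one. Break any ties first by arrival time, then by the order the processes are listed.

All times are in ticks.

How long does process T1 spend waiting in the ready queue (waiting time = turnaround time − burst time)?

Gantt: | T1 0-6 | T2 6-10 | T3 10-14 | T4 14-18 | T2 18-22 | T3 22-26 | T4 26-27 | T2 27-28 | T3 28-34 |
Completion: T1=6  T2=28  T3=34  T4=27
Turnaround (C−A): T1=6  T2=23  T3=29  T4=18
Waiting(T1) = turnaround − burst = 6 − 6 = 0

0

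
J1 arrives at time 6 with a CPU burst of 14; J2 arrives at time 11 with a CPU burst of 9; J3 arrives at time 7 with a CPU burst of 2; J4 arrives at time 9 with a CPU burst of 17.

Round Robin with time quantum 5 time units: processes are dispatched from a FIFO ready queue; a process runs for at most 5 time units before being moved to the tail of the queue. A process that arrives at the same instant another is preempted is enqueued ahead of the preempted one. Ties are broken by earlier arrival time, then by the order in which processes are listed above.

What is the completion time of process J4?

48

Gantt: | idle 0-6 | J1 6-11 | J3 11-13 | J4 13-18 | J2 18-23 | J1 23-28 | J4 28-33 | J2 33-37 | J1 37-41 | J4 41-48 |
Completion: J1=41  J2=37  J3=13  J4=48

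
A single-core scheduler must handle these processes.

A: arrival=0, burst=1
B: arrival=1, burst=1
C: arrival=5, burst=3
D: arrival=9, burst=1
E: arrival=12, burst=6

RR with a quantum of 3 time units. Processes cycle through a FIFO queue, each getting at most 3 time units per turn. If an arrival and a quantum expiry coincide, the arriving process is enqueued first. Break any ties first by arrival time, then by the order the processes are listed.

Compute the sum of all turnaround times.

Timeline: | A 0-1 | B 1-2 | idle 2-5 | C 5-8 | idle 8-9 | D 9-10 | idle 10-12 | E 12-18 |
Completion: A=1  B=2  C=8  D=10  E=18
Turnaround (C−A): A=1  B=1  C=3  D=1  E=6
Turnaround = completion − arrival: A=1, B=1, C=3, D=1, E=6
Total turnaround = 1 + 1 + 3 + 1 + 6 = 12

12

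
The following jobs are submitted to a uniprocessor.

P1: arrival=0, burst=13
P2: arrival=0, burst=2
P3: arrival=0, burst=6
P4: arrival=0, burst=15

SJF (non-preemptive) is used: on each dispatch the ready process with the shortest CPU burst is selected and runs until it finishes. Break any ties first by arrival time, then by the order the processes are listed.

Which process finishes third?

Timeline: | P2 0-2 | P3 2-8 | P1 8-21 | P4 21-36 |
Completion: P1=21  P2=2  P3=8  P4=36
Turnaround (C−A): P1=21  P2=2  P3=8  P4=36
Finish order: P2 → P3 → P1 → P4

P1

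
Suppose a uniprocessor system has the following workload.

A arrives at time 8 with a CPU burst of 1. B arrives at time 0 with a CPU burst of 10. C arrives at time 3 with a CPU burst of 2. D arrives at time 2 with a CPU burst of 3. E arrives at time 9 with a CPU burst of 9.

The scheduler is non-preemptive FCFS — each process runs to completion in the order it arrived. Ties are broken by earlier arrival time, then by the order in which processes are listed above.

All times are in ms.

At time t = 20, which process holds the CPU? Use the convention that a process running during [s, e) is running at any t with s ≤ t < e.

Timeline: | B 0-10 | D 10-13 | C 13-15 | A 15-16 | E 16-25 |
Completion: A=16  B=10  C=15  D=13  E=25

E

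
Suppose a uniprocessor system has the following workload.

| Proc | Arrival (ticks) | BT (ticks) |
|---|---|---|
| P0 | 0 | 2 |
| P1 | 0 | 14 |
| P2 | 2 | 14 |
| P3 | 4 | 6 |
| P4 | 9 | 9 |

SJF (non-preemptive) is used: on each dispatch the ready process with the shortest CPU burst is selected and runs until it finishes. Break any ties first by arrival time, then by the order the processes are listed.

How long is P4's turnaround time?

Timeline: | P0 0-2 | P1 2-16 | P3 16-22 | P4 22-31 | P2 31-45 |
Completion: P0=2  P1=16  P2=45  P3=22  P4=31
Turnaround (C−A): P0=2  P1=16  P2=43  P3=18  P4=22
Turnaround(P4) = completion − arrival = 31 − 9 = 22

22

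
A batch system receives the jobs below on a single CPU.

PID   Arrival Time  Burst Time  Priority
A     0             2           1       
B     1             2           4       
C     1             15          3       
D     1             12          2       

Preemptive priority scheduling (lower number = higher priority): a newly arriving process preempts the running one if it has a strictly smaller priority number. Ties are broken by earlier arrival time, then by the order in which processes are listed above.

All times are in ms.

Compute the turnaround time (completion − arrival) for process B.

30

Timeline: | A 0-2 | D 2-14 | C 14-29 | B 29-31 |
Completion: A=2  B=31  C=29  D=14
Turnaround (C−A): A=2  B=30  C=28  D=13
Turnaround(B) = completion − arrival = 31 − 1 = 30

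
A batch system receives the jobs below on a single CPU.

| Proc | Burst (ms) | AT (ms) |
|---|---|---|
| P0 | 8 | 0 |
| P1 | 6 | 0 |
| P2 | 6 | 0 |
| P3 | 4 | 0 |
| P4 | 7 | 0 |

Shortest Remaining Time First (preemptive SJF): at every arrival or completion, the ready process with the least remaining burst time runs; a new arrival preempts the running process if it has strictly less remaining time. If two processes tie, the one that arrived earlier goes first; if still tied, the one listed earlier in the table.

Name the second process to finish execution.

P1

Timeline: | P3 0-4 | P1 4-10 | P2 10-16 | P4 16-23 | P0 23-31 |
Completion: P0=31  P1=10  P2=16  P3=4  P4=23
Turnaround (C−A): P0=31  P1=10  P2=16  P3=4  P4=23
Finish order: P3 → P1 → P2 → P4 → P0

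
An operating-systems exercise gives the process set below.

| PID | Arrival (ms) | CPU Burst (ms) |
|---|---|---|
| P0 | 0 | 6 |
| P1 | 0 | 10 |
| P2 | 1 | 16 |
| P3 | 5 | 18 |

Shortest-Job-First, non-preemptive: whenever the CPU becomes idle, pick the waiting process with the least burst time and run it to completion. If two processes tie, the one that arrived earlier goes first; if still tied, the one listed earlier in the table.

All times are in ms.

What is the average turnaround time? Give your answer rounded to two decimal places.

24.50

Timeline: | P0 0-6 | P1 6-16 | P2 16-32 | P3 32-50 |
Completion: P0=6  P1=16  P2=32  P3=50
Turnaround times: P0=6, P1=16, P2=31, P3=45
Average turnaround = (6+16+31+45) / 4 = 98/4 = 24.50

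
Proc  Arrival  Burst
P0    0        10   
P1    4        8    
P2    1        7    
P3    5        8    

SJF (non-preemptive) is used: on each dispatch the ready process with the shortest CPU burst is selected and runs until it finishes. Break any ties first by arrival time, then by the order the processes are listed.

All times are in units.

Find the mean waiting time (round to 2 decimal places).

Timeline: | P0 0-10 | P2 10-17 | P1 17-25 | P3 25-33 |
Completion: P0=10  P1=25  P2=17  P3=33
Waiting times: P0=0, P1=13, P2=9, P3=20
Average waiting = (0+13+9+20) / 4 = 42/4 = 10.50

10.50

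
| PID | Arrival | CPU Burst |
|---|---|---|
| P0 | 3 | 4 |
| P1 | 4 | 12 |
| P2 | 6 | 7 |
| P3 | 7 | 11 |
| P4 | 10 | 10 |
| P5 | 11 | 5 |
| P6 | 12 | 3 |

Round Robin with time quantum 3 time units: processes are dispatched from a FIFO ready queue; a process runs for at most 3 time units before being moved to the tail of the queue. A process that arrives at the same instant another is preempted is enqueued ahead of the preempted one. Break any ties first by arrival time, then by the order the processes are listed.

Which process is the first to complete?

Gantt: | idle 0-3 | P0 3-6 | P1 6-9 | P2 9-12 | P0 12-13 | P3 13-16 | P1 16-19 | P4 19-22 | P5 22-25 | P6 25-28 | P2 28-31 | P3 31-34 | P1 34-37 | P4 37-40 | P5 40-42 | P2 42-43 | P3 43-46 | P1 46-49 | P4 49-52 | P3 52-54 | P4 54-55 |
Completion: P0=13  P1=49  P2=43  P3=54  P4=55  P5=42  P6=28
Turnaround (C−A): P0=10  P1=45  P2=37  P3=47  P4=45  P5=31  P6=16
Finish order: P0 → P6 → P5 → P2 → P1 → P3 → P4

P0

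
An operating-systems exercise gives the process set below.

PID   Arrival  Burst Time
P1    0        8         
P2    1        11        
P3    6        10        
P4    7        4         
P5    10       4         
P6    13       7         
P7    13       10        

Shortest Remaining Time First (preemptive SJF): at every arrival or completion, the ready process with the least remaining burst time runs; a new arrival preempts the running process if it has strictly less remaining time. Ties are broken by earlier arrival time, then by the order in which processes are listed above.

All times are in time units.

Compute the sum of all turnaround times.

Gantt: | P1 0-8 | P4 8-12 | P5 12-16 | P6 16-23 | P3 23-33 | P7 33-43 | P2 43-54 |
Completion: P1=8  P2=54  P3=33  P4=12  P5=16  P6=23  P7=43
Turnaround (C−A): P1=8  P2=53  P3=27  P4=5  P5=6  P6=10  P7=30
Turnaround = completion − arrival: P1=8, P2=53, P3=27, P4=5, P5=6, P6=10, P7=30
Total turnaround = 8 + 53 + 27 + 5 + 6 + 10 + 30 = 139

139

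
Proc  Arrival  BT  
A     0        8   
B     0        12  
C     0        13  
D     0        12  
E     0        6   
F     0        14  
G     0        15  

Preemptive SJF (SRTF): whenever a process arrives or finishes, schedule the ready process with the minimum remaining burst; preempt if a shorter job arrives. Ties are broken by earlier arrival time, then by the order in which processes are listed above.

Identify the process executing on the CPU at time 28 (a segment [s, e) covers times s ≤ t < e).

Schedule: | E 0-6 | A 6-14 | B 14-26 | D 26-38 | C 38-51 | F 51-65 | G 65-80 |
Completion: A=14  B=26  C=51  D=38  E=6  F=65  G=80

D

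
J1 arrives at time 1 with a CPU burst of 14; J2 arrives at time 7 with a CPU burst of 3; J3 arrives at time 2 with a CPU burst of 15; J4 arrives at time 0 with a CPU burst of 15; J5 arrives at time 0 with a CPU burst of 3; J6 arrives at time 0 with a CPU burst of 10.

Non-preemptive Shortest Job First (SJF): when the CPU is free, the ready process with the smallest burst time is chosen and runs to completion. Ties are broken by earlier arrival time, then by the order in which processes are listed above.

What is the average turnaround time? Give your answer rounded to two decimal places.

Gantt: | J5 0-3 | J6 3-13 | J2 13-16 | J1 16-30 | J4 30-45 | J3 45-60 |
Completion: J1=30  J2=16  J3=60  J4=45  J5=3  J6=13
Turnaround (C−A): J1=29  J2=9  J3=58  J4=45  J5=3  J6=13
Turnaround times: J1=29, J2=9, J3=58, J4=45, J5=3, J6=13
Average turnaround = (29+9+58+45+3+13) / 6 = 157/6 = 26.17

26.17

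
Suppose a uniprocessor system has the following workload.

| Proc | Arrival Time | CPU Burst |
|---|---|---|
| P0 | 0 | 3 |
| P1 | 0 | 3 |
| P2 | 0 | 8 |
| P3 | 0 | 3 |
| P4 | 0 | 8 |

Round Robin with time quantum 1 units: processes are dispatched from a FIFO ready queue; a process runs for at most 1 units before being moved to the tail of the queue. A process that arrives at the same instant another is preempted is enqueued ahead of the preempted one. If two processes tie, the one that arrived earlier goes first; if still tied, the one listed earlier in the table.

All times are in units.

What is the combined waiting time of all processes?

61

Schedule: | P0 0-1 | P1 1-2 | P2 2-3 | P3 3-4 | P4 4-5 | P0 5-6 | P1 6-7 | P2 7-8 | P3 8-9 | P4 9-10 | P0 10-11 | P1 11-12 | P2 12-13 | P3 13-14 | P4 14-15 | P2 15-16 | P4 16-17 | P2 17-18 | P4 18-19 | P2 19-20 | P4 20-21 | P2 21-22 | P4 22-23 | P2 23-24 | P4 24-25 |
Completion: P0=11  P1=12  P2=24  P3=14  P4=25
Waiting = turnaround − burst: P0=8, P1=9, P2=16, P3=11, P4=17
Total waiting = 8 + 9 + 16 + 11 + 17 = 61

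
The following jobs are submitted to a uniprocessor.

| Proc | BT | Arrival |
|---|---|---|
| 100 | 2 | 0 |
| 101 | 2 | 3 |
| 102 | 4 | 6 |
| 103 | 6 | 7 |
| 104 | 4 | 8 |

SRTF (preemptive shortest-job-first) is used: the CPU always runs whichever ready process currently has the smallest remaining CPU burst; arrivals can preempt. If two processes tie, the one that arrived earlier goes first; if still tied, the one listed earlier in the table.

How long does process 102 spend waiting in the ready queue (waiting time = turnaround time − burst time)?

Gantt: | 100 0-2 | idle 2-3 | 101 3-5 | idle 5-6 | 102 6-10 | 104 10-14 | 103 14-20 |
Completion: 100=2  101=5  102=10  103=20  104=14
Turnaround (C−A): 100=2  101=2  102=4  103=13  104=6
Waiting(102) = turnaround − burst = 4 − 4 = 0

0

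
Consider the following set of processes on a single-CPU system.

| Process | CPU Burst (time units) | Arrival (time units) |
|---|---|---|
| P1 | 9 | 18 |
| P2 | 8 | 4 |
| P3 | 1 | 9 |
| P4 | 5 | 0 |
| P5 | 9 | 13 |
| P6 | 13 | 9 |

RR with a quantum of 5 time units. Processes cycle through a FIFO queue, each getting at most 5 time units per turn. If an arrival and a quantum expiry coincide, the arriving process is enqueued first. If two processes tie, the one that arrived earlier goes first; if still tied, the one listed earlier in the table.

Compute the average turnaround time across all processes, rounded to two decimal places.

Gantt: | P4 0-5 | P2 5-10 | P3 10-11 | P6 11-16 | P2 16-19 | P5 19-24 | P6 24-29 | P1 29-34 | P5 34-38 | P6 38-41 | P1 41-45 |
Completion: P1=45  P2=19  P3=11  P4=5  P5=38  P6=41
Turnaround (C−A): P1=27  P2=15  P3=2  P4=5  P5=25  P6=32
Turnaround times: P1=27, P2=15, P3=2, P4=5, P5=25, P6=32
Average turnaround = (27+15+2+5+25+32) / 6 = 106/6 = 17.67

17.67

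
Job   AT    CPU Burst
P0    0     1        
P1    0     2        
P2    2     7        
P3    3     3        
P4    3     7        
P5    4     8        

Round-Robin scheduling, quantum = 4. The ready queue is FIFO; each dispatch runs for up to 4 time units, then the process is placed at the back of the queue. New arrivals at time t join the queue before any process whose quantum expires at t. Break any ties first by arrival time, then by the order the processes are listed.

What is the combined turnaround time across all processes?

75

Timeline: | P0 0-1 | P1 1-3 | P2 3-7 | P3 7-10 | P4 10-14 | P5 14-18 | P2 18-21 | P4 21-24 | P5 24-28 |
Completion: P0=1  P1=3  P2=21  P3=10  P4=24  P5=28
Turnaround = completion − arrival: P0=1, P1=3, P2=19, P3=7, P4=21, P5=24
Total turnaround = 1 + 3 + 19 + 7 + 21 + 24 = 75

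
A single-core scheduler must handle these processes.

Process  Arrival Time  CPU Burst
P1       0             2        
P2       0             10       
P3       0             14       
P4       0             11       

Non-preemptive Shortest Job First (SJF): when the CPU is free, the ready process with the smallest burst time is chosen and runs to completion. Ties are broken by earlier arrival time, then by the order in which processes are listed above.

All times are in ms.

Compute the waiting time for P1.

0

Timeline: | P1 0-2 | P2 2-12 | P4 12-23 | P3 23-37 |
Completion: P1=2  P2=12  P3=37  P4=23
Waiting(P1) = turnaround − burst = 2 − 2 = 0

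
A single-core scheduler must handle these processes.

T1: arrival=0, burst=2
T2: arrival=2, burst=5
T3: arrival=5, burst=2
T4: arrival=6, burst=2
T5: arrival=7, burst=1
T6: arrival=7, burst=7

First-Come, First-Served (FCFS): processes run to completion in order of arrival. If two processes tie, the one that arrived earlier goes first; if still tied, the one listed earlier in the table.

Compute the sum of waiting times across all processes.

Gantt: | T1 0-2 | T2 2-7 | T3 7-9 | T4 9-11 | T5 11-12 | T6 12-19 |
Completion: T1=2  T2=7  T3=9  T4=11  T5=12  T6=19
Turnaround (C−A): T1=2  T2=5  T3=4  T4=5  T5=5  T6=12
Waiting = turnaround − burst: T1=0, T2=0, T3=2, T4=3, T5=4, T6=5
Total waiting = 0 + 0 + 2 + 3 + 4 + 5 = 14

14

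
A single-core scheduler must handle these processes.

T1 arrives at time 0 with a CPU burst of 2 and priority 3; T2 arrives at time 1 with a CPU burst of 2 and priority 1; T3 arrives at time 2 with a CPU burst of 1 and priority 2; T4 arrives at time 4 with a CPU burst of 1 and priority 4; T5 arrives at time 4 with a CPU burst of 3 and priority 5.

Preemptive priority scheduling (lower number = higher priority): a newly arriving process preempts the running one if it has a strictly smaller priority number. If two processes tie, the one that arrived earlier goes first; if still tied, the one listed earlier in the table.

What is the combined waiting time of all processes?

7

Gantt: | T1 0-1 | T2 1-3 | T3 3-4 | T1 4-5 | T4 5-6 | T5 6-9 |
Completion: T1=5  T2=3  T3=4  T4=6  T5=9
Turnaround (C−A): T1=5  T2=2  T3=2  T4=2  T5=5
Waiting = turnaround − burst: T1=3, T2=0, T3=1, T4=1, T5=2
Total waiting = 3 + 0 + 1 + 1 + 2 = 7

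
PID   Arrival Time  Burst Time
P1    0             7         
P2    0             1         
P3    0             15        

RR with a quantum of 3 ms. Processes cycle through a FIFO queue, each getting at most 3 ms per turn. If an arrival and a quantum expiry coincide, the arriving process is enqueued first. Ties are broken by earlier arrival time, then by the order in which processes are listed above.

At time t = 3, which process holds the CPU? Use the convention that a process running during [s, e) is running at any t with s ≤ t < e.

P2

Gantt: | P1 0-3 | P2 3-4 | P3 4-7 | P1 7-10 | P3 10-13 | P1 13-14 | P3 14-23 |
Completion: P1=14  P2=4  P3=23
Turnaround (C−A): P1=14  P2=4  P3=23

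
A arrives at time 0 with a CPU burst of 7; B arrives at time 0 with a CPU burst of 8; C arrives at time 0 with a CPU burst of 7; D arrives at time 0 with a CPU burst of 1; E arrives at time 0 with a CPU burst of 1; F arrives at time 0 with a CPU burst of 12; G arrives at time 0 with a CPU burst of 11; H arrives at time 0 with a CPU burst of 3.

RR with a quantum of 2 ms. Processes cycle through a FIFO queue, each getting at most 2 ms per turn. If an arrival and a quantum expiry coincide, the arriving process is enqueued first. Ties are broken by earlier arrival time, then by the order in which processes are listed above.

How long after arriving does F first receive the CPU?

Schedule: | A 0-2 | B 2-4 | C 4-6 | D 6-7 | E 7-8 | F 8-10 | G 10-12 | H 12-14 | A 14-16 | B 16-18 | C 18-20 | F 20-22 | G 22-24 | H 24-25 | A 25-27 | B 27-29 | C 29-31 | F 31-33 | G 33-35 | A 35-36 | B 36-38 | C 38-39 | F 39-41 | G 41-43 | F 43-45 | G 45-47 | F 47-49 | G 49-50 |
Completion: A=36  B=38  C=39  D=7  E=8  F=49  G=50  H=25
Response(F) = first start − arrival = 8 − 0 = 8

8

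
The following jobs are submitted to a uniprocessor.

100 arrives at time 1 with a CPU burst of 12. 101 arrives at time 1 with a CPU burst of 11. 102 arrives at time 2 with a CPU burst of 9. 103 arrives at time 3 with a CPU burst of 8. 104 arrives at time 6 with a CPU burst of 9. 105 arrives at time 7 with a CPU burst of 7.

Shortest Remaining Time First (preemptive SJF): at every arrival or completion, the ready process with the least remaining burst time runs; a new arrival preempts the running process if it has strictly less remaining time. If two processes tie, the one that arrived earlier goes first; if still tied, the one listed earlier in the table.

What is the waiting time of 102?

0

Timeline: | idle 0-1 | 101 1-2 | 102 2-11 | 105 11-18 | 103 18-26 | 104 26-35 | 101 35-45 | 100 45-57 |
Completion: 100=57  101=45  102=11  103=26  104=35  105=18
Waiting(102) = turnaround − burst = 9 − 9 = 0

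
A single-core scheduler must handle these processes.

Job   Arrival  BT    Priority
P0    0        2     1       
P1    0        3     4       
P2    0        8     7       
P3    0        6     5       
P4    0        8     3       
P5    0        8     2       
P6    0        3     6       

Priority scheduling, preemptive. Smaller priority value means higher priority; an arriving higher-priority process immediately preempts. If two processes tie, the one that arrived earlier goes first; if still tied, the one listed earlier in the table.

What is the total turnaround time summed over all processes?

146

Timeline: | P0 0-2 | P5 2-10 | P4 10-18 | P1 18-21 | P3 21-27 | P6 27-30 | P2 30-38 |
Completion: P0=2  P1=21  P2=38  P3=27  P4=18  P5=10  P6=30
Turnaround (C−A): P0=2  P1=21  P2=38  P3=27  P4=18  P5=10  P6=30
Turnaround = completion − arrival: P0=2, P1=21, P2=38, P3=27, P4=18, P5=10, P6=30
Total turnaround = 2 + 21 + 38 + 27 + 18 + 10 + 30 = 146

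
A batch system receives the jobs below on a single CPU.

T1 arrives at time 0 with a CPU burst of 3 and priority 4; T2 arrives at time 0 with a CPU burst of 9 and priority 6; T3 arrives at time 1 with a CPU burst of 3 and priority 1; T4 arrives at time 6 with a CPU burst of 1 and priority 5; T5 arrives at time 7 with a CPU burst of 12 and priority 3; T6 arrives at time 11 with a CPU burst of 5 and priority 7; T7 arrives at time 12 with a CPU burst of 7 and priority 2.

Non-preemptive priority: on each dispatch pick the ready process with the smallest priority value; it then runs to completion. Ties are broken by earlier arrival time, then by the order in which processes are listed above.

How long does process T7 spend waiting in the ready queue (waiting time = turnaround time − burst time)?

Timeline: | T1 0-3 | T3 3-6 | T4 6-7 | T5 7-19 | T7 19-26 | T2 26-35 | T6 35-40 |
Completion: T1=3  T2=35  T3=6  T4=7  T5=19  T6=40  T7=26
Turnaround (C−A): T1=3  T2=35  T3=5  T4=1  T5=12  T6=29  T7=14
Waiting(T7) = turnaround − burst = 14 − 7 = 7

7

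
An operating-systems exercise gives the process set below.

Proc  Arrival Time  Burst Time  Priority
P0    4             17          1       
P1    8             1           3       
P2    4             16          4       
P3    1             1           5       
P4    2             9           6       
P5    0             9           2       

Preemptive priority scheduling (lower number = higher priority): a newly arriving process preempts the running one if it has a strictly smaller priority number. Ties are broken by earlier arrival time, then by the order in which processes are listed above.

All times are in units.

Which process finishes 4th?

Schedule: | P5 0-4 | P0 4-21 | P5 21-26 | P1 26-27 | P2 27-43 | P3 43-44 | P4 44-53 |
Completion: P0=21  P1=27  P2=43  P3=44  P4=53  P5=26
Turnaround (C−A): P0=17  P1=19  P2=39  P3=43  P4=51  P5=26
Finish order: P0 → P5 → P1 → P2 → P3 → P4

P2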